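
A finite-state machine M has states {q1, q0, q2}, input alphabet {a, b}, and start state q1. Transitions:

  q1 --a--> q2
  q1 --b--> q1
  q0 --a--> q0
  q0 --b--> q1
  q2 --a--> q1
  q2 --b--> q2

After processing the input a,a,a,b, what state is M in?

q2

start at q1
read 'a': q1 → q2
read 'a': q2 → q1
read 'a': q1 → q2
read 'b': q2 → q2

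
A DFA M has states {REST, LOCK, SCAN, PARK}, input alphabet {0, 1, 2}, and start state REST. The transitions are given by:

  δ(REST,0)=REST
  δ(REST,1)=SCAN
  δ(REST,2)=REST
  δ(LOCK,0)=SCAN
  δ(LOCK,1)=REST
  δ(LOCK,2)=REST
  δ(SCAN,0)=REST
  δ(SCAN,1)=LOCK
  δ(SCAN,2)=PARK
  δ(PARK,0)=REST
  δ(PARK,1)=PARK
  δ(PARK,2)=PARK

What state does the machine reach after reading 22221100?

REST → REST → REST → REST → REST → SCAN → LOCK → SCAN → REST

REST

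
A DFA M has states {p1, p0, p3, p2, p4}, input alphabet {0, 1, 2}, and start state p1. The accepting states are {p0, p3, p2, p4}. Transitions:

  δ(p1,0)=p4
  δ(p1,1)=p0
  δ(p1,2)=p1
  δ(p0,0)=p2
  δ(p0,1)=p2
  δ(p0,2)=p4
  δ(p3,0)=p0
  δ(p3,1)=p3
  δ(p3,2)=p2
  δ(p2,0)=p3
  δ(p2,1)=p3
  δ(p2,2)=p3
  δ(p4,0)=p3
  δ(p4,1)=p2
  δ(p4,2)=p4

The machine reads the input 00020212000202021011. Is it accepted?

start at p1
read '0': p1 → p4
read '0': p4 → p3
read '0': p3 → p0
read '2': p0 → p4
read '0': p4 → p3
read '2': p3 → p2
read '1': p2 → p3
read '2': p3 → p2
read '0': p2 → p3
read '0': p3 → p0
read '0': p0 → p2
read '2': p2 → p3
read '0': p3 → p0
read '2': p0 → p4
read '0': p4 → p3
read '2': p3 → p2
read '1': p2 → p3
read '0': p3 → p0
read '1': p0 → p2
read '1': p2 → p3
End state p3 is accepting.

Yes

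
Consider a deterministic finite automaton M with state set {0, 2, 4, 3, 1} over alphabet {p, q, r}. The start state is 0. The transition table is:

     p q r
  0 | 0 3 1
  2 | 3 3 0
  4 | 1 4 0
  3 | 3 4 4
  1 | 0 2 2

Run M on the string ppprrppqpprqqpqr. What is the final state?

0

Trace: 0 -p-> 0 -p-> 0 -p-> 0 -r-> 1 -r-> 2 -p-> 3 -p-> 3 -q-> 4 -p-> 1 -p-> 0 -r-> 1 -q-> 2 -q-> 3 -p-> 3 -q-> 4 -r-> 0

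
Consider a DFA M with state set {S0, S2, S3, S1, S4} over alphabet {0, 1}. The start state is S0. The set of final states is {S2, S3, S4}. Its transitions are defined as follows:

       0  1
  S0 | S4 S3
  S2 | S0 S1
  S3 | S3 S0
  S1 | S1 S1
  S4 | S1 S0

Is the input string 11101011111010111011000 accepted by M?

Yes

start at S0
read '1': S0 → S3
read '1': S3 → S0
read '1': S0 → S3
read '0': S3 → S3
read '1': S3 → S0
read '0': S0 → S4
read '1': S4 → S0
read '1': S0 → S3
read '1': S3 → S0
read '1': S0 → S3
read '1': S3 → S0
read '0': S0 → S4
read '1': S4 → S0
read '0': S0 → S4
read '1': S4 → S0
read '1': S0 → S3
read '1': S3 → S0
read '0': S0 → S4
read '1': S4 → S0
read '1': S0 → S3
read '0': S3 → S3
read '0': S3 → S3
read '0': S3 → S3
End state S3 is accepting.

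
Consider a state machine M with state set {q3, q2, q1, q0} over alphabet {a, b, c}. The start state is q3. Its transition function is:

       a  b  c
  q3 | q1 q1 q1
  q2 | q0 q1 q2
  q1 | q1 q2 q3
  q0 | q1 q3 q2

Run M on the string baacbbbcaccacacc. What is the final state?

q1

start at q3
read 'b': q3 → q1
read 'a': q1 → q1
read 'a': q1 → q1
read 'c': q1 → q3
read 'b': q3 → q1
read 'b': q1 → q2
read 'b': q2 → q1
read 'c': q1 → q3
read 'a': q3 → q1
read 'c': q1 → q3
read 'c': q3 → q1
read 'a': q1 → q1
read 'c': q1 → q3
read 'a': q3 → q1
read 'c': q1 → q3
read 'c': q3 → q1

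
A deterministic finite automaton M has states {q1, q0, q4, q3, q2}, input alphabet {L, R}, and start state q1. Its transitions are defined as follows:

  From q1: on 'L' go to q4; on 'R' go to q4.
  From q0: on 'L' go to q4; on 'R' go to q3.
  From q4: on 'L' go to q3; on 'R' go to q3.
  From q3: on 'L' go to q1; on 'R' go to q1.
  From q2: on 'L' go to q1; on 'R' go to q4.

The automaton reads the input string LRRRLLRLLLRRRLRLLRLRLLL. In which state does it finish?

q3

q1 → q4 → q3 → q1 → q4 → q3 → q1 → q4 → q3 → q1 → q4 → q3 → q1 → q4 → q3 → q1 → q4 → q3 → q1 → q4 → q3 → q1 → q4 → q3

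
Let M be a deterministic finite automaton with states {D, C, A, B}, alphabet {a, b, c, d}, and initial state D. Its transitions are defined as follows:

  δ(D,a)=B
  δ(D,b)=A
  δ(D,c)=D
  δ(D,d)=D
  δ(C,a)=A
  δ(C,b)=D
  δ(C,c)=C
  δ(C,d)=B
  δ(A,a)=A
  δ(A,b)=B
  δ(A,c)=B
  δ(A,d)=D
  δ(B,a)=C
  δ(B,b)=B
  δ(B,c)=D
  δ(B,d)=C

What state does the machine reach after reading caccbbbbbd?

C

start at D
read 'c': D → D
read 'a': D → B
read 'c': B → D
read 'c': D → D
read 'b': D → A
read 'b': A → B
read 'b': B → B
read 'b': B → B
read 'b': B → B
read 'd': B → C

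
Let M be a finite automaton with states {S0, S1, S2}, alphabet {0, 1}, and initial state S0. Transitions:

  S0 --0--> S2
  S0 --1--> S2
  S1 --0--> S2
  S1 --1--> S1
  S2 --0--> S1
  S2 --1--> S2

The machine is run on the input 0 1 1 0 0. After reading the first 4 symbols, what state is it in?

Trace: S0 -0-> S2 -1-> S2 -1-> S2 -0-> S1
After 4 symbols: S1.

S1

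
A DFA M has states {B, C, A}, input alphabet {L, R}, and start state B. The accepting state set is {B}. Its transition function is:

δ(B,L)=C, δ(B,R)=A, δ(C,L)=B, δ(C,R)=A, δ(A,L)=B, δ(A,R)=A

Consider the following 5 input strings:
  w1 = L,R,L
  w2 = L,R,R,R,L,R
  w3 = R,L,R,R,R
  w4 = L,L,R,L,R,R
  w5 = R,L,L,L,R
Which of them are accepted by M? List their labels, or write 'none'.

w1

w1: Trace: B -L-> C -R-> A -L-> B  → end B, accepted
w2: Trace: B -L-> C -R-> A -R-> A -R-> A -L-> B -R-> A  → end A, rejected
w3: Trace: B -R-> A -L-> B -R-> A -R-> A -R-> A  → end A, rejected
w4: Trace: B -L-> C -L-> B -R-> A -L-> B -R-> A -R-> A  → end A, rejected
w5: Trace: B -R-> A -L-> B -L-> C -L-> B -R-> A  → end A, rejected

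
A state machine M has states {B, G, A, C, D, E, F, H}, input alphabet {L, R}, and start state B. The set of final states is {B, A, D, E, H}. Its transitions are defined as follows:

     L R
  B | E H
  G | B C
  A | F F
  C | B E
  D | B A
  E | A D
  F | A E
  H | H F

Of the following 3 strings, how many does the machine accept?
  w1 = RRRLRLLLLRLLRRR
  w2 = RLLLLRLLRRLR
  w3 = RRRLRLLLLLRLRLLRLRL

w1:
  start at B
  read 'R': B → H
  read 'R': H → F
  read 'R': F → E
  read 'L': E → A
  read 'R': A → F
  read 'L': F → A
  read 'L': A → F
  read 'L': F → A
  read 'L': A → F
  read 'R': F → E
  read 'L': E → A
  read 'L': A → F
  read 'R': F → E
  read 'R': E → D
  read 'R': D → A
  end A, accepted
w2:
  start at B
  read 'R': B → H
  read 'L': H → H
  read 'L': H → H
  read 'L': H → H
  read 'L': H → H
  read 'R': H → F
  read 'L': F → A
  read 'L': A → F
  read 'R': F → E
  read 'R': E → D
  read 'L': D → B
  read 'R': B → H
  end H, accepted
w3:
  start at B
  read 'R': B → H
  read 'R': H → F
  read 'R': F → E
  read 'L': E → A
  read 'R': A → F
  read 'L': F → A
  read 'L': A → F
  read 'L': F → A
  read 'L': A → F
  read 'L': F → A
  read 'R': A → F
  read 'L': F → A
  read 'R': A → F
  read 'L': F → A
  read 'L': A → F
  read 'R': F → E
  read 'L': E → A
  read 'R': A → F
  read 'L': F → A
  end A, accepted

3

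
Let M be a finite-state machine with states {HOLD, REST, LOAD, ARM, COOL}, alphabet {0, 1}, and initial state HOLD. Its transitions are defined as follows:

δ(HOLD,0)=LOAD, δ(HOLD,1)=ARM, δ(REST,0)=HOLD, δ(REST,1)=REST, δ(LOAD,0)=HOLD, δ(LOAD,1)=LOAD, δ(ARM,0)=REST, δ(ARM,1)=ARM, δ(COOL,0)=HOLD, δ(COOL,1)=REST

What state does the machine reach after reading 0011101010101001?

ARM

start at HOLD
read '0': HOLD → LOAD
read '0': LOAD → HOLD
read '1': HOLD → ARM
read '1': ARM → ARM
read '1': ARM → ARM
read '0': ARM → REST
read '1': REST → REST
read '0': REST → HOLD
read '1': HOLD → ARM
read '0': ARM → REST
read '1': REST → REST
read '0': REST → HOLD
read '1': HOLD → ARM
read '0': ARM → REST
read '0': REST → HOLD
read '1': HOLD → ARM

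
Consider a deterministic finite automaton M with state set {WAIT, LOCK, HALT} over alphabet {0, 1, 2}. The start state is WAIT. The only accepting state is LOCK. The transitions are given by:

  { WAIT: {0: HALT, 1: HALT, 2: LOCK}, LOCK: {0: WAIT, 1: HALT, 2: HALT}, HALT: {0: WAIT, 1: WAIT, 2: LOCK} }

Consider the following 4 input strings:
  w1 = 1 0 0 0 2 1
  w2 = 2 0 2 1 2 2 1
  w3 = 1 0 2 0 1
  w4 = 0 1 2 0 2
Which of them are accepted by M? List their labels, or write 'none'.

w4

w1: WAIT → HALT → WAIT → HALT → WAIT → LOCK → HALT  → end HALT, rejected
w2: WAIT → LOCK → WAIT → LOCK → HALT → LOCK → HALT → WAIT  → end WAIT, rejected
w3: WAIT → HALT → WAIT → LOCK → WAIT → HALT  → end HALT, rejected
w4: WAIT → HALT → WAIT → LOCK → WAIT → LOCK  → end LOCK, accepted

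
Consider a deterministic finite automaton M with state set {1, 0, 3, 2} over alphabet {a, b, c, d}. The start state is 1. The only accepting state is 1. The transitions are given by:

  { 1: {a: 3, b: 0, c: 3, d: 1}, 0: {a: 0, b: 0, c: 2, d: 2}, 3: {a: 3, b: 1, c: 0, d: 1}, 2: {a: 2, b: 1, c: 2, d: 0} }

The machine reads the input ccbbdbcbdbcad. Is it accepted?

1 → 3 → 0 → 0 → 0 → 2 → 1 → 3 → 1 → 1 → 0 → 2 → 2 → 0
End state 0 is not accepting.

No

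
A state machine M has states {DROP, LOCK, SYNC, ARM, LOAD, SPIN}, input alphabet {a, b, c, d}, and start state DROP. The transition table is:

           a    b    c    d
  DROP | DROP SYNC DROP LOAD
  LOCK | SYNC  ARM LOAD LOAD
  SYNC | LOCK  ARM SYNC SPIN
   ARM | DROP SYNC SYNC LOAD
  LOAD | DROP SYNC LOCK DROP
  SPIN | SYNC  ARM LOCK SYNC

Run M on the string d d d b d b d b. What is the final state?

Trace: DROP -d-> LOAD -d-> DROP -d-> LOAD -b-> SYNC -d-> SPIN -b-> ARM -d-> LOAD -b-> SYNC

SYNC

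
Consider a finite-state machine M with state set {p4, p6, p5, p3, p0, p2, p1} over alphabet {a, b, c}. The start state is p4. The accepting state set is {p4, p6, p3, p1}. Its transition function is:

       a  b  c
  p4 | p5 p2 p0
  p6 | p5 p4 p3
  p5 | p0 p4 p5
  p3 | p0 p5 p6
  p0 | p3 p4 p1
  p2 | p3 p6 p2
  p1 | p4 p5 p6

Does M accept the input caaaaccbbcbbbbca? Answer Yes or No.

No

Trace: p4 -c-> p0 -a-> p3 -a-> p0 -a-> p3 -a-> p0 -c-> p1 -c-> p6 -b-> p4 -b-> p2 -c-> p2 -b-> p6 -b-> p4 -b-> p2 -b-> p6 -c-> p3 -a-> p0
End state p0 is not accepting.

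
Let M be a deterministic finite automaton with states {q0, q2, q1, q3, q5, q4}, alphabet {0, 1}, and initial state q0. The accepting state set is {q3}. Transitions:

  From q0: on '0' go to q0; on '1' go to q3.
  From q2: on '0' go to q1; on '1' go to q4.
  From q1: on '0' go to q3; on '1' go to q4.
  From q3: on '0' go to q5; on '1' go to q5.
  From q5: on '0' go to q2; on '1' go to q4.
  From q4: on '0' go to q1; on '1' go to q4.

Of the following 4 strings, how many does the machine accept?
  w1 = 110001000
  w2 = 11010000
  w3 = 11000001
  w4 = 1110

w1:
  start at q0
  read '1': q0 → q3
  read '1': q3 → q5
  read '0': q5 → q2
  read '0': q2 → q1
  read '0': q1 → q3
  read '1': q3 → q5
  read '0': q5 → q2
  read '0': q2 → q1
  read '0': q1 → q3
  end q3, accepted
w2:
  start at q0
  read '1': q0 → q3
  read '1': q3 → q5
  read '0': q5 → q2
  read '1': q2 → q4
  read '0': q4 → q1
  read '0': q1 → q3
  read '0': q3 → q5
  read '0': q5 → q2
  end q2, rejected
w3:
  start at q0
  read '1': q0 → q3
  read '1': q3 → q5
  read '0': q5 → q2
  read '0': q2 → q1
  read '0': q1 → q3
  read '0': q3 → q5
  read '0': q5 → q2
  read '1': q2 → q4
  end q4, rejected
w4:
  start at q0
  read '1': q0 → q3
  read '1': q3 → q5
  read '1': q5 → q4
  read '0': q4 → q1
  end q1, rejected

1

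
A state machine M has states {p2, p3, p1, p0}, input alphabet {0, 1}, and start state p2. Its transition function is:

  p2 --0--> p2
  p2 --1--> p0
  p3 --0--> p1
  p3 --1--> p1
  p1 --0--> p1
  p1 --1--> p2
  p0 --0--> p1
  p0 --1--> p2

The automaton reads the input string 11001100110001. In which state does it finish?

p0

start at p2
read '1': p2 → p0
read '1': p0 → p2
read '0': p2 → p2
read '0': p2 → p2
read '1': p2 → p0
read '1': p0 → p2
read '0': p2 → p2
read '0': p2 → p2
read '1': p2 → p0
read '1': p0 → p2
read '0': p2 → p2
read '0': p2 → p2
read '0': p2 → p2
read '1': p2 → p0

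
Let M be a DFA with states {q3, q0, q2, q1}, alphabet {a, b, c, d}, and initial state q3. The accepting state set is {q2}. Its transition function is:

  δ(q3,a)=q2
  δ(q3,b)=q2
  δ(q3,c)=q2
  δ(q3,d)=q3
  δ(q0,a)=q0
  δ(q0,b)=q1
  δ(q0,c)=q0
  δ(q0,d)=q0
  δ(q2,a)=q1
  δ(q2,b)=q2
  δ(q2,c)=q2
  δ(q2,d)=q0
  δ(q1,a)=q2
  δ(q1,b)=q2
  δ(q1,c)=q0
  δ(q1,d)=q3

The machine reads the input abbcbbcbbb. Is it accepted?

Yes

start at q3
read 'a': q3 → q2
read 'b': q2 → q2
read 'b': q2 → q2
read 'c': q2 → q2
read 'b': q2 → q2
read 'b': q2 → q2
read 'c': q2 → q2
read 'b': q2 → q2
read 'b': q2 → q2
read 'b': q2 → q2
End state q2 is accepting.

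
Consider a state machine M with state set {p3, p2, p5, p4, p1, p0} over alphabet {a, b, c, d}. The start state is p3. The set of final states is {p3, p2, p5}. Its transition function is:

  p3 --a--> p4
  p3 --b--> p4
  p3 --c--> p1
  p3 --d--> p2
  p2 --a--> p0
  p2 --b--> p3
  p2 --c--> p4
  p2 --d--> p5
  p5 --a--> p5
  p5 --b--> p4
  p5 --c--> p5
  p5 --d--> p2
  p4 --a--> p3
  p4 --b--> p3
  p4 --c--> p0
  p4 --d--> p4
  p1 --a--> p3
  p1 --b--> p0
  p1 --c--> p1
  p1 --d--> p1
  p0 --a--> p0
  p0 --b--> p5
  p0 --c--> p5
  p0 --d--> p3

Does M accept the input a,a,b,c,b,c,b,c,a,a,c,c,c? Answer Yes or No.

p3 → p4 → p3 → p4 → p0 → p5 → p5 → p4 → p0 → p0 → p0 → p5 → p5 → p5
End state p5 is accepting.

Yes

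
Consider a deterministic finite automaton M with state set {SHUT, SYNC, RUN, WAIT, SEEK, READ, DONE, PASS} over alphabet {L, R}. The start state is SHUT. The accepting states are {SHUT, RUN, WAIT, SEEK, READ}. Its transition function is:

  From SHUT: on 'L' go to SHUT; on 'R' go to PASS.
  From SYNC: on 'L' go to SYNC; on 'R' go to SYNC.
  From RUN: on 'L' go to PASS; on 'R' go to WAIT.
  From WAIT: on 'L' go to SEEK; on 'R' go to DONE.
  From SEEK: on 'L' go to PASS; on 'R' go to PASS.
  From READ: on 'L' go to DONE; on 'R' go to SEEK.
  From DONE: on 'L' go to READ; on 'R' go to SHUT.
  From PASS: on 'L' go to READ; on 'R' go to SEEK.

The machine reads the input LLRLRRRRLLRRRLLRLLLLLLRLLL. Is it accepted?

SHUT → SHUT → SHUT → PASS → READ → SEEK → PASS → SEEK → PASS → READ → DONE → SHUT → PASS → SEEK → PASS → READ → SEEK → PASS → READ → DONE → READ → DONE → READ → SEEK → PASS → READ → DONE
End state DONE is not accepting.

No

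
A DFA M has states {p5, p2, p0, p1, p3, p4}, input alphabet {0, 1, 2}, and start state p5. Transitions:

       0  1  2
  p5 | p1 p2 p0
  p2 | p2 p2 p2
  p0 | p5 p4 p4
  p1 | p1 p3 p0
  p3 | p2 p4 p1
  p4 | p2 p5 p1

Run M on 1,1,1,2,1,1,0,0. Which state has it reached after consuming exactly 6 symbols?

p2

p5 → p2 → p2 → p2 → p2 → p2 → p2
After 6 symbols: p2.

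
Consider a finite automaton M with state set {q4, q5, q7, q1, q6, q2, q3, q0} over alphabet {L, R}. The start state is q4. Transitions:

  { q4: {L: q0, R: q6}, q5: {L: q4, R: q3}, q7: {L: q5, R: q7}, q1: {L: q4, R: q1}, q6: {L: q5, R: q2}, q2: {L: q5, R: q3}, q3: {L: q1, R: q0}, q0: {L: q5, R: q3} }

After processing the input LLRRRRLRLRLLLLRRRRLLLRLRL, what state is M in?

q4 → q0 → q5 → q3 → q0 → q3 → q0 → q5 → q3 → q1 → q1 → q4 → q0 → q5 → q4 → q6 → q2 → q3 → q0 → q5 → q4 → q0 → q3 → q1 → q1 → q4

q4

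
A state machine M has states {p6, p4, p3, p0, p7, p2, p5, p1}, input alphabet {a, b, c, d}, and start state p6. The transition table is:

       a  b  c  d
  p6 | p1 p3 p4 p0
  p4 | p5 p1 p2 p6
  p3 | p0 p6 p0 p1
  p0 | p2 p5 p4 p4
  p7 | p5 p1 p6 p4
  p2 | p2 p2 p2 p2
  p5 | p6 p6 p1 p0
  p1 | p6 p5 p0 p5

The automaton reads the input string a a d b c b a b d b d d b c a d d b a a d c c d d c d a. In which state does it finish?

p2

start at p6
read 'a': p6 → p1
read 'a': p1 → p6
read 'd': p6 → p0
read 'b': p0 → p5
read 'c': p5 → p1
read 'b': p1 → p5
read 'a': p5 → p6
read 'b': p6 → p3
read 'd': p3 → p1
read 'b': p1 → p5
read 'd': p5 → p0
read 'd': p0 → p4
read 'b': p4 → p1
read 'c': p1 → p0
read 'a': p0 → p2
read 'd': p2 → p2
read 'd': p2 → p2
read 'b': p2 → p2
read 'a': p2 → p2
read 'a': p2 → p2
read 'd': p2 → p2
read 'c': p2 → p2
read 'c': p2 → p2
read 'd': p2 → p2
read 'd': p2 → p2
read 'c': p2 → p2
read 'd': p2 → p2
read 'a': p2 → p2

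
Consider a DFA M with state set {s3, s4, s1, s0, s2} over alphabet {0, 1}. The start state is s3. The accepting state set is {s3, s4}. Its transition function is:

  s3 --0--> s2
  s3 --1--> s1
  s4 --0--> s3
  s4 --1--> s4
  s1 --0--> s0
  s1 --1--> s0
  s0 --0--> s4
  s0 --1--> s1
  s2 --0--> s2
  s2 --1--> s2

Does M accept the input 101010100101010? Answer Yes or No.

No

s3 → s1 → s0 → s1 → s0 → s1 → s0 → s1 → s0 → s4 → s4 → s3 → s1 → s0 → s1 → s0
End state s0 is not accepting.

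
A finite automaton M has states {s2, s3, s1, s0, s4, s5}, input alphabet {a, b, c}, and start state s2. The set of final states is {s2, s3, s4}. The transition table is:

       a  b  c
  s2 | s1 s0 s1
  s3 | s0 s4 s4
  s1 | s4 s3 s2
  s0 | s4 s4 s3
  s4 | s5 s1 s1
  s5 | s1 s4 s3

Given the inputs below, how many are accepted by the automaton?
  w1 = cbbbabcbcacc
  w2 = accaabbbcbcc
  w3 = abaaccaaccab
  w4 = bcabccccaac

2

w1: s2 → s1 → s3 → s4 → s1 → s4 → s1 → s2 → s0 → s3 → s0 → s3 → s4  → end s4, accepted
w2: s2 → s1 → s2 → s1 → s4 → s5 → s4 → s1 → s3 → s4 → s1 → s2 → s1  → end s1, rejected
w3: s2 → s1 → s3 → s0 → s4 → s1 → s2 → s1 → s4 → s1 → s2 → s1 → s3  → end s3, accepted
w4: s2 → s0 → s3 → s0 → s4 → s1 → s2 → s1 → s2 → s1 → s4 → s1  → end s1, rejected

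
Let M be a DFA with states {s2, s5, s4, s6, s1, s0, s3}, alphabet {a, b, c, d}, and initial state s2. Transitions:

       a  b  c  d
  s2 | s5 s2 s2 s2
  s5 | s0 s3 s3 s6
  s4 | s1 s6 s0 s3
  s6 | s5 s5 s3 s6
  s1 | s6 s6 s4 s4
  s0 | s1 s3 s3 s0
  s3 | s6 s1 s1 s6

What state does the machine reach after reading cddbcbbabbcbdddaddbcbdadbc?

s3

start at s2
read 'c': s2 → s2
read 'd': s2 → s2
read 'd': s2 → s2
read 'b': s2 → s2
read 'c': s2 → s2
read 'b': s2 → s2
read 'b': s2 → s2
read 'a': s2 → s5
read 'b': s5 → s3
read 'b': s3 → s1
read 'c': s1 → s4
read 'b': s4 → s6
read 'd': s6 → s6
read 'd': s6 → s6
read 'd': s6 → s6
read 'a': s6 → s5
read 'd': s5 → s6
read 'd': s6 → s6
read 'b': s6 → s5
read 'c': s5 → s3
read 'b': s3 → s1
read 'd': s1 → s4
read 'a': s4 → s1
read 'd': s1 → s4
read 'b': s4 → s6
read 'c': s6 → s3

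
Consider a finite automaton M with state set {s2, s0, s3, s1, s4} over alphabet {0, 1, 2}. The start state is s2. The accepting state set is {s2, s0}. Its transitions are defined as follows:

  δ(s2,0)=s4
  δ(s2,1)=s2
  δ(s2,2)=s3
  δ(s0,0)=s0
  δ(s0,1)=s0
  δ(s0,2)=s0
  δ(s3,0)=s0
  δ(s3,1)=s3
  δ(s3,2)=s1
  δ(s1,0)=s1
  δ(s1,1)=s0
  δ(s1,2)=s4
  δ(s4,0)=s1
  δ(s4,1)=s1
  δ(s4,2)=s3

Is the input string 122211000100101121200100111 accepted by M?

Yes

start at s2
read '1': s2 → s2
read '2': s2 → s3
read '2': s3 → s1
read '2': s1 → s4
read '1': s4 → s1
read '1': s1 → s0
read '0': s0 → s0
read '0': s0 → s0
read '0': s0 → s0
read '1': s0 → s0
read '0': s0 → s0
read '0': s0 → s0
read '1': s0 → s0
read '0': s0 → s0
read '1': s0 → s0
read '1': s0 → s0
read '2': s0 → s0
read '1': s0 → s0
read '2': s0 → s0
read '0': s0 → s0
read '0': s0 → s0
read '1': s0 → s0
read '0': s0 → s0
read '0': s0 → s0
read '1': s0 → s0
read '1': s0 → s0
read '1': s0 → s0
End state s0 is accepting.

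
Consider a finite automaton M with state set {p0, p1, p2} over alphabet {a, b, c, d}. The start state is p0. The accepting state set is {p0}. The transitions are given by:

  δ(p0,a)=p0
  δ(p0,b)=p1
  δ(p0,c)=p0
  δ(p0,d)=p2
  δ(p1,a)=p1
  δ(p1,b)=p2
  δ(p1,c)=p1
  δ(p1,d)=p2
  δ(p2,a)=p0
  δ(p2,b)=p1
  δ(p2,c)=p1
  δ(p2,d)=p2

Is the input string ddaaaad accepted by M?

Trace: p0 -d-> p2 -d-> p2 -a-> p0 -a-> p0 -a-> p0 -a-> p0 -d-> p2
End state p2 is not accepting.

No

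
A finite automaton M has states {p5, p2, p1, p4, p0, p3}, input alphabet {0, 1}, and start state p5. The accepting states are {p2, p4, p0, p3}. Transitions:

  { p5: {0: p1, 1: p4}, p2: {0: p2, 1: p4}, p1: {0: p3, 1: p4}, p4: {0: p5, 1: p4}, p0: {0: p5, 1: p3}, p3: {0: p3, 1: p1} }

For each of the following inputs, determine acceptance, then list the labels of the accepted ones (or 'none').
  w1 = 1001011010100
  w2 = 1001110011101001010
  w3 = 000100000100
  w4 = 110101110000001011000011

w3, w4

w1: Trace: p5 -1-> p4 -0-> p5 -0-> p1 -1-> p4 -0-> p5 -1-> p4 -1-> p4 -0-> p5 -1-> p4 -0-> p5 -1-> p4 -0-> p5 -0-> p1  → end p1, rejected
w2: Trace: p5 -1-> p4 -0-> p5 -0-> p1 -1-> p4 -1-> p4 -1-> p4 -0-> p5 -0-> p1 -1-> p4 -1-> p4 -1-> p4 -0-> p5 -1-> p4 -0-> p5 -0-> p1 -1-> p4 -0-> p5 -1-> p4 -0-> p5  → end p5, rejected
w3: Trace: p5 -0-> p1 -0-> p3 -0-> p3 -1-> p1 -0-> p3 -0-> p3 -0-> p3 -0-> p3 -0-> p3 -1-> p1 -0-> p3 -0-> p3  → end p3, accepted
w4: Trace: p5 -1-> p4 -1-> p4 -0-> p5 -1-> p4 -0-> p5 -1-> p4 -1-> p4 -1-> p4 -0-> p5 -0-> p1 -0-> p3 -0-> p3 -0-> p3 -0-> p3 -1-> p1 -0-> p3 -1-> p1 -1-> p4 -0-> p5 -0-> p1 -0-> p3 -0-> p3 -1-> p1 -1-> p4  → end p4, accepted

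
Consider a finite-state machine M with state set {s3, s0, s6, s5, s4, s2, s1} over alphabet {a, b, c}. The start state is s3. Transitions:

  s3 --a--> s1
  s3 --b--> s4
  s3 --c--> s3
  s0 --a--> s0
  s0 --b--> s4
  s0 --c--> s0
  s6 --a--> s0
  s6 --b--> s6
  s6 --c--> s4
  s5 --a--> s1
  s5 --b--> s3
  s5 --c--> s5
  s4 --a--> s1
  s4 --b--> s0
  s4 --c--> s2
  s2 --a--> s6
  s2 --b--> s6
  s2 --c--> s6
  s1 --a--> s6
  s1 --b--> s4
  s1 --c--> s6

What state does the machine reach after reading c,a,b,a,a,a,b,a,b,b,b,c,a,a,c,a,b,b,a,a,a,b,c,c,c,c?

s2

s3 → s3 → s1 → s4 → s1 → s6 → s0 → s4 → s1 → s4 → s0 → s4 → s2 → s6 → s0 → s0 → s0 → s4 → s0 → s0 → s0 → s0 → s4 → s2 → s6 → s4 → s2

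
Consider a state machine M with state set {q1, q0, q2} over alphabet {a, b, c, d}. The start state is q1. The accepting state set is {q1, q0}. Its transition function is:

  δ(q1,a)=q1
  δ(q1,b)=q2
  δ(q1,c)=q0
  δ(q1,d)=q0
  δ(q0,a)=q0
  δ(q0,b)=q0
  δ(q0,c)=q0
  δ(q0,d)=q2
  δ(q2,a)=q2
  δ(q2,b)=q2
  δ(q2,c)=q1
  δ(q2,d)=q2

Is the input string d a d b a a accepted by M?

start at q1
read 'd': q1 → q0
read 'a': q0 → q0
read 'd': q0 → q2
read 'b': q2 → q2
read 'a': q2 → q2
read 'a': q2 → q2
End state q2 is not accepting.

No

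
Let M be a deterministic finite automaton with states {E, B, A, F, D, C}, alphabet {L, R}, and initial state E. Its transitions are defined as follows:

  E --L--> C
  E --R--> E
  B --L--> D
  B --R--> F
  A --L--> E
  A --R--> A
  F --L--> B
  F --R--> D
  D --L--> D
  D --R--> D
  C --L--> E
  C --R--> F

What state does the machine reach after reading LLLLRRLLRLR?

Trace: E -L-> C -L-> E -L-> C -L-> E -R-> E -R-> E -L-> C -L-> E -R-> E -L-> C -R-> F

F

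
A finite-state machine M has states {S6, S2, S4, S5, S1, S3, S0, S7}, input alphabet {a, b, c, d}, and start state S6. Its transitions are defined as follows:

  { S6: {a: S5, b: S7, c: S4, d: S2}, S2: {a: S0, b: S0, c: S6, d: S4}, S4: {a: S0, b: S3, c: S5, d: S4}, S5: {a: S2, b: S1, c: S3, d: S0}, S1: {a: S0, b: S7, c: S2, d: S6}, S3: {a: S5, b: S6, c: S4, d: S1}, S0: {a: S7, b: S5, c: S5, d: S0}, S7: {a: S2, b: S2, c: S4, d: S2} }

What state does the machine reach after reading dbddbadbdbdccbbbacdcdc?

S6

start at S6
read 'd': S6 → S2
read 'b': S2 → S0
read 'd': S0 → S0
read 'd': S0 → S0
read 'b': S0 → S5
read 'a': S5 → S2
read 'd': S2 → S4
read 'b': S4 → S3
read 'd': S3 → S1
read 'b': S1 → S7
read 'd': S7 → S2
read 'c': S2 → S6
read 'c': S6 → S4
read 'b': S4 → S3
read 'b': S3 → S6
read 'b': S6 → S7
read 'a': S7 → S2
read 'c': S2 → S6
read 'd': S6 → S2
read 'c': S2 → S6
read 'd': S6 → S2
read 'c': S2 → S6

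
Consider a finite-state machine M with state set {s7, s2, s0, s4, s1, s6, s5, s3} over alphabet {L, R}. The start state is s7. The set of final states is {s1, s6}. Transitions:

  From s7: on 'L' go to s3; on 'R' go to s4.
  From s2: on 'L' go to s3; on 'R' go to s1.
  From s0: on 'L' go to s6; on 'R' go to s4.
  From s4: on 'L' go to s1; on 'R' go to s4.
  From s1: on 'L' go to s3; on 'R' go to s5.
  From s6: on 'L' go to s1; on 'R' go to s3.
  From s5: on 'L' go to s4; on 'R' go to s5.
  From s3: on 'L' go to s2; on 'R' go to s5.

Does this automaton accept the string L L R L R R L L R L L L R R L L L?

No

start at s7
read 'L': s7 → s3
read 'L': s3 → s2
read 'R': s2 → s1
read 'L': s1 → s3
read 'R': s3 → s5
read 'R': s5 → s5
read 'L': s5 → s4
read 'L': s4 → s1
read 'R': s1 → s5
read 'L': s5 → s4
read 'L': s4 → s1
read 'L': s1 → s3
read 'R': s3 → s5
read 'R': s5 → s5
read 'L': s5 → s4
read 'L': s4 → s1
read 'L': s1 → s3
End state s3 is not accepting.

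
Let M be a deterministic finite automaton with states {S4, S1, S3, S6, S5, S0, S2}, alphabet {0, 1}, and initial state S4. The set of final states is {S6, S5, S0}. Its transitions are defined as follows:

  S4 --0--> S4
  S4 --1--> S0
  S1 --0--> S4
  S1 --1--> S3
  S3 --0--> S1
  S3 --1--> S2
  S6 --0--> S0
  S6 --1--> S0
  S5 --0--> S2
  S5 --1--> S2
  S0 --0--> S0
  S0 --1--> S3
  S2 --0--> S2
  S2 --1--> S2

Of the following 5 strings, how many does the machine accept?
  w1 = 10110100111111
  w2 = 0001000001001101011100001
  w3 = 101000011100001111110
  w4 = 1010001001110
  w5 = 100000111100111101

0

w1: S4 → S0 → S0 → S3 → S2 → S2 → S2 → S2 → S2 → S2 → S2 → S2 → S2 → S2 → S2  → end S2, rejected
w2: S4 → S4 → S4 → S4 → S0 → S0 → S0 → S0 → S0 → S0 → S3 → S1 → S4 → S0 → S3 → S1 → S3 → S1 → S3 → S2 → S2 → S2 → S2 → S2 → S2 → S2  → end S2, rejected
w3: S4 → S0 → S0 → S3 → S1 → S4 → S4 → S4 → S0 → S3 → S2 → S2 → S2 → S2 → S2 → S2 → S2 → S2 → S2 → S2 → S2 → S2  → end S2, rejected
w4: S4 → S0 → S0 → S3 → S1 → S4 → S4 → S0 → S0 → S0 → S3 → S2 → S2 → S2  → end S2, rejected
w5: S4 → S0 → S0 → S0 → S0 → S0 → S0 → S3 → S2 → S2 → S2 → S2 → S2 → S2 → S2 → S2 → S2 → S2 → S2  → end S2, rejected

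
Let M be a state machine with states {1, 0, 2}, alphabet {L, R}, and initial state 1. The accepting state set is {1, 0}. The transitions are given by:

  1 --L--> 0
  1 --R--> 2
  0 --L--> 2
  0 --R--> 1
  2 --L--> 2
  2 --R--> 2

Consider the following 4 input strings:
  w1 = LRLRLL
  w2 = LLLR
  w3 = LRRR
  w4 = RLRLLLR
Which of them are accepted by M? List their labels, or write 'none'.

none

w1: Trace: 1 -L-> 0 -R-> 1 -L-> 0 -R-> 1 -L-> 0 -L-> 2  → end 2, rejected
w2: Trace: 1 -L-> 0 -L-> 2 -L-> 2 -R-> 2  → end 2, rejected
w3: Trace: 1 -L-> 0 -R-> 1 -R-> 2 -R-> 2  → end 2, rejected
w4: Trace: 1 -R-> 2 -L-> 2 -R-> 2 -L-> 2 -L-> 2 -L-> 2 -R-> 2  → end 2, rejected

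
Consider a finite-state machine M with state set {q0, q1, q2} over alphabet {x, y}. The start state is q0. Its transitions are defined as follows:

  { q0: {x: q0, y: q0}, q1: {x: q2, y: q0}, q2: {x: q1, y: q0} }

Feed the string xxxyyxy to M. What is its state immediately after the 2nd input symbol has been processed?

q0

q0 → q0 → q0
After 2 symbols: q0.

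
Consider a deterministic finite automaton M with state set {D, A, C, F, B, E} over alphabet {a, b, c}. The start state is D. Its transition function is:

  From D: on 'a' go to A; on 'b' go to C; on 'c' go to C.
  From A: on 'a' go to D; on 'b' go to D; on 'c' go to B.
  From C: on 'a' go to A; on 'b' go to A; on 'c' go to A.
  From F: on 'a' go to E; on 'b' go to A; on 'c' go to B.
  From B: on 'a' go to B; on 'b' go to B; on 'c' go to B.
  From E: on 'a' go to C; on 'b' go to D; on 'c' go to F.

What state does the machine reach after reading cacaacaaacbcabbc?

B

start at D
read 'c': D → C
read 'a': C → A
read 'c': A → B
read 'a': B → B
read 'a': B → B
read 'c': B → B
read 'a': B → B
read 'a': B → B
read 'a': B → B
read 'c': B → B
read 'b': B → B
read 'c': B → B
read 'a': B → B
read 'b': B → B
read 'b': B → B
read 'c': B → B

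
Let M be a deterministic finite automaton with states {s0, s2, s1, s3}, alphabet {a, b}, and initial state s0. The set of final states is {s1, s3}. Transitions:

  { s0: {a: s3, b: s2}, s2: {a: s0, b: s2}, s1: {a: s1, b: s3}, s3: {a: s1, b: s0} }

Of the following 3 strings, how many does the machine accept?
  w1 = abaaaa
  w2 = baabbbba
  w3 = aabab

2

w1: Trace: s0 -a-> s3 -b-> s0 -a-> s3 -a-> s1 -a-> s1 -a-> s1  → end s1, accepted
w2: Trace: s0 -b-> s2 -a-> s0 -a-> s3 -b-> s0 -b-> s2 -b-> s2 -b-> s2 -a-> s0  → end s0, rejected
w3: Trace: s0 -a-> s3 -a-> s1 -b-> s3 -a-> s1 -b-> s3  → end s3, accepted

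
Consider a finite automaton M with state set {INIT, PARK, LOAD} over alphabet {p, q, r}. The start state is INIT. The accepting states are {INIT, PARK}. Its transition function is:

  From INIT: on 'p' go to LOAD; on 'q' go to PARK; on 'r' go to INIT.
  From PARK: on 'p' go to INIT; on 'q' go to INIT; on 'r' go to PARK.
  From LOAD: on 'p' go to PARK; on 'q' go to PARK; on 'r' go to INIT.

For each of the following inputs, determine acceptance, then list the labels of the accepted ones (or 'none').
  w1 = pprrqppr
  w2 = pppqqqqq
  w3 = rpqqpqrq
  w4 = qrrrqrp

w1, w2, w3

w1: INIT → LOAD → PARK → PARK → PARK → INIT → LOAD → PARK → PARK  → end PARK, accepted
w2: INIT → LOAD → PARK → INIT → PARK → INIT → PARK → INIT → PARK  → end PARK, accepted
w3: INIT → INIT → LOAD → PARK → INIT → LOAD → PARK → PARK → INIT  → end INIT, accepted
w4: INIT → PARK → PARK → PARK → PARK → INIT → INIT → LOAD  → end LOAD, rejected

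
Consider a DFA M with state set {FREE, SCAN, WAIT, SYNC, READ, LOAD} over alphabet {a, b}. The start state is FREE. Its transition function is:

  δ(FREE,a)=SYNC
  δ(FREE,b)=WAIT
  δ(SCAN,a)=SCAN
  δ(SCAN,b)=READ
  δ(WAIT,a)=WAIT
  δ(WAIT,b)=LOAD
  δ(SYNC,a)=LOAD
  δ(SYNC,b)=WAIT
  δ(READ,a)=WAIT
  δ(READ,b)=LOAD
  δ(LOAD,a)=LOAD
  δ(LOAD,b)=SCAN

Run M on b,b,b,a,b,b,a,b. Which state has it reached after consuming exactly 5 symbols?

READ

Trace: FREE -b-> WAIT -b-> LOAD -b-> SCAN -a-> SCAN -b-> READ
After 5 symbols: READ.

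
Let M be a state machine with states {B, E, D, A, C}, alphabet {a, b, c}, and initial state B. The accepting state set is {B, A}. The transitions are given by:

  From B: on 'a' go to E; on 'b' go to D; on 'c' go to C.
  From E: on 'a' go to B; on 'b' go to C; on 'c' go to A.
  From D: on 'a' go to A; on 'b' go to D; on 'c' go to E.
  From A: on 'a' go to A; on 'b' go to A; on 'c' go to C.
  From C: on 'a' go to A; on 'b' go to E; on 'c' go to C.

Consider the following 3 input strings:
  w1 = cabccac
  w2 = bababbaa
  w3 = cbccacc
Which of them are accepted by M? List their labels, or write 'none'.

w1: B → C → A → A → C → C → A → C  → end C, rejected
w2: B → D → A → A → A → A → A → A → A  → end A, accepted
w3: B → C → E → A → C → A → C → C  → end C, rejected

w2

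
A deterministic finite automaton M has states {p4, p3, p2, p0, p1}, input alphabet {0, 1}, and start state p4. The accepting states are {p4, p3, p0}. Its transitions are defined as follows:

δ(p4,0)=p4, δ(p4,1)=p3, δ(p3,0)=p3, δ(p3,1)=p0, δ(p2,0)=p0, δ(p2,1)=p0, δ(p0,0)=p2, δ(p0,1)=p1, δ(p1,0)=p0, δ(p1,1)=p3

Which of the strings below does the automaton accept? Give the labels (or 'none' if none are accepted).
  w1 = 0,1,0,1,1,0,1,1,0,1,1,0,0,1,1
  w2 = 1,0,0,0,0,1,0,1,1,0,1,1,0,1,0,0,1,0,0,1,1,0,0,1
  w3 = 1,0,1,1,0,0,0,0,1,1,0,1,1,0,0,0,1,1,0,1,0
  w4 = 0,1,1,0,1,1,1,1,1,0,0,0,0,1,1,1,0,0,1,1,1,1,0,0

w1: Trace: p4 -0-> p4 -1-> p3 -0-> p3 -1-> p0 -1-> p1 -0-> p0 -1-> p1 -1-> p3 -0-> p3 -1-> p0 -1-> p1 -0-> p0 -0-> p2 -1-> p0 -1-> p1  → end p1, rejected
w2: Trace: p4 -1-> p3 -0-> p3 -0-> p3 -0-> p3 -0-> p3 -1-> p0 -0-> p2 -1-> p0 -1-> p1 -0-> p0 -1-> p1 -1-> p3 -0-> p3 -1-> p0 -0-> p2 -0-> p0 -1-> p1 -0-> p0 -0-> p2 -1-> p0 -1-> p1 -0-> p0 -0-> p2 -1-> p0  → end p0, accepted
w3: Trace: p4 -1-> p3 -0-> p3 -1-> p0 -1-> p1 -0-> p0 -0-> p2 -0-> p0 -0-> p2 -1-> p0 -1-> p1 -0-> p0 -1-> p1 -1-> p3 -0-> p3 -0-> p3 -0-> p3 -1-> p0 -1-> p1 -0-> p0 -1-> p1 -0-> p0  → end p0, accepted
w4: Trace: p4 -0-> p4 -1-> p3 -1-> p0 -0-> p2 -1-> p0 -1-> p1 -1-> p3 -1-> p0 -1-> p1 -0-> p0 -0-> p2 -0-> p0 -0-> p2 -1-> p0 -1-> p1 -1-> p3 -0-> p3 -0-> p3 -1-> p0 -1-> p1 -1-> p3 -1-> p0 -0-> p2 -0-> p0  → end p0, accepted

w2, w3, w4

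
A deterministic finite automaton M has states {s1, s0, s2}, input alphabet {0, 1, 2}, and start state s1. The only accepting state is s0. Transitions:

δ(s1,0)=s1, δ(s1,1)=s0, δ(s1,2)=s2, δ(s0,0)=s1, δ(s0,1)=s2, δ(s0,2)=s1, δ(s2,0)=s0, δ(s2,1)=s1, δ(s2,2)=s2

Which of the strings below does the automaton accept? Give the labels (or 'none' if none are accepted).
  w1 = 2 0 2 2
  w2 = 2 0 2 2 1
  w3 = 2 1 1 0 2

w1:
  start at s1
  read '2': s1 → s2
  read '0': s2 → s0
  read '2': s0 → s1
  read '2': s1 → s2
  end s2, rejected
w2:
  start at s1
  read '2': s1 → s2
  read '0': s2 → s0
  read '2': s0 → s1
  read '2': s1 → s2
  read '1': s2 → s1
  end s1, rejected
w3:
  start at s1
  read '2': s1 → s2
  read '1': s2 → s1
  read '1': s1 → s0
  read '0': s0 → s1
  read '2': s1 → s2
  end s2, rejected

none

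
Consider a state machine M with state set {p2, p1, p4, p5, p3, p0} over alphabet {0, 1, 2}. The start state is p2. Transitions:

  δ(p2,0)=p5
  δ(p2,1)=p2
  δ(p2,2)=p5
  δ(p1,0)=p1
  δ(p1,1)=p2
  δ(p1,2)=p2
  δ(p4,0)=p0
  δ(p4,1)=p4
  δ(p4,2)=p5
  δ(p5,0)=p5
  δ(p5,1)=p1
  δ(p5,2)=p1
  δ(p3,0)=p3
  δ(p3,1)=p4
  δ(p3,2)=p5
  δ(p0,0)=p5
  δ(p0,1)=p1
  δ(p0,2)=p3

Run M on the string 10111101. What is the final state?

Trace: p2 -1-> p2 -0-> p5 -1-> p1 -1-> p2 -1-> p2 -1-> p2 -0-> p5 -1-> p1

p1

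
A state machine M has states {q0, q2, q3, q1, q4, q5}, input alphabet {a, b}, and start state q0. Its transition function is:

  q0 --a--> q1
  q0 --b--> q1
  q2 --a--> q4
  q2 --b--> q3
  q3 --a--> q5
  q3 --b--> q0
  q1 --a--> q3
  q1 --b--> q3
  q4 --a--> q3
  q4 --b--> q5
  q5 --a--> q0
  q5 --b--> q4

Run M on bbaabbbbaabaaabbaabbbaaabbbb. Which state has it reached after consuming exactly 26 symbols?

q5

Trace: q0 -b-> q1 -b-> q3 -a-> q5 -a-> q0 -b-> q1 -b-> q3 -b-> q0 -b-> q1 -a-> q3 -a-> q5 -b-> q4 -a-> q3 -a-> q5 -a-> q0 -b-> q1 -b-> q3 -a-> q5 -a-> q0 -b-> q1 -b-> q3 -b-> q0 -a-> q1 -a-> q3 -a-> q5 -b-> q4 -b-> q5
After 26 symbols: q5.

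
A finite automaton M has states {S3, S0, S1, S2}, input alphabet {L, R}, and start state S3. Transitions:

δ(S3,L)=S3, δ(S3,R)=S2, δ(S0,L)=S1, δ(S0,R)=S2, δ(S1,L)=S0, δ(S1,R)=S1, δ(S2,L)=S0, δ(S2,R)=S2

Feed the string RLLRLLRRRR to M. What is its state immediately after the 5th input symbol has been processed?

S0

start at S3
read 'R': S3 → S2
read 'L': S2 → S0
read 'L': S0 → S1
read 'R': S1 → S1
read 'L': S1 → S0
After 5 symbols: S0.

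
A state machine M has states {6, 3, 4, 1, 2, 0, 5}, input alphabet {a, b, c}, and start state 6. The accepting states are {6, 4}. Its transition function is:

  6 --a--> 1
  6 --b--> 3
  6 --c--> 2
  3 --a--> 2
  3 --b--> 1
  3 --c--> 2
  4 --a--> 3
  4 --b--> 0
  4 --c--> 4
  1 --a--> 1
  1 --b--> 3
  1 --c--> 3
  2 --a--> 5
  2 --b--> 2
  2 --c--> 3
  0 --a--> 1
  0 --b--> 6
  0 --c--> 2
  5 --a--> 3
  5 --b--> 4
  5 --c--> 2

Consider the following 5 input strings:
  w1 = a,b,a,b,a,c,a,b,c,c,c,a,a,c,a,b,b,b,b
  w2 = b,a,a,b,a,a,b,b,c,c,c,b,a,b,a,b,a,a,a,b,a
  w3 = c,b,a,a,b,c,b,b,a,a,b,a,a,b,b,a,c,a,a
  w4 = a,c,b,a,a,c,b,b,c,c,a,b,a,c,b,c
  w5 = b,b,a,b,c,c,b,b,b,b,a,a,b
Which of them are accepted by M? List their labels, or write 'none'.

w1: 6 → 1 → 3 → 2 → 2 → 5 → 2 → 5 → 4 → 4 → 4 → 4 → 3 → 2 → 3 → 2 → 2 → 2 → 2 → 2  → end 2, rejected
w2: 6 → 3 → 2 → 5 → 4 → 3 → 2 → 2 → 2 → 3 → 2 → 3 → 1 → 1 → 3 → 2 → 2 → 5 → 3 → 2 → 2 → 5  → end 5, rejected
w3: 6 → 2 → 2 → 5 → 3 → 1 → 3 → 1 → 3 → 2 → 5 → 4 → 3 → 2 → 2 → 2 → 5 → 2 → 5 → 3  → end 3, rejected
w4: 6 → 1 → 3 → 1 → 1 → 1 → 3 → 1 → 3 → 2 → 3 → 2 → 2 → 5 → 2 → 2 → 3  → end 3, rejected
w5: 6 → 3 → 1 → 1 → 3 → 2 → 3 → 1 → 3 → 1 → 3 → 2 → 5 → 4  → end 4, accepted

w5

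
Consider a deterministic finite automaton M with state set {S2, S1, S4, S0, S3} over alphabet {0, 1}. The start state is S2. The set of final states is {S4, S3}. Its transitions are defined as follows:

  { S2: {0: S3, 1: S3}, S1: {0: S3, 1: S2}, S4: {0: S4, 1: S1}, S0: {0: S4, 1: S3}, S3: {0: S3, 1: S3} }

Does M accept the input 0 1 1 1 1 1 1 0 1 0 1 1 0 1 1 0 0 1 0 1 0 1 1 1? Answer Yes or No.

Yes

Trace: S2 -0-> S3 -1-> S3 -1-> S3 -1-> S3 -1-> S3 -1-> S3 -1-> S3 -0-> S3 -1-> S3 -0-> S3 -1-> S3 -1-> S3 -0-> S3 -1-> S3 -1-> S3 -0-> S3 -0-> S3 -1-> S3 -0-> S3 -1-> S3 -0-> S3 -1-> S3 -1-> S3 -1-> S3
End state S3 is accepting.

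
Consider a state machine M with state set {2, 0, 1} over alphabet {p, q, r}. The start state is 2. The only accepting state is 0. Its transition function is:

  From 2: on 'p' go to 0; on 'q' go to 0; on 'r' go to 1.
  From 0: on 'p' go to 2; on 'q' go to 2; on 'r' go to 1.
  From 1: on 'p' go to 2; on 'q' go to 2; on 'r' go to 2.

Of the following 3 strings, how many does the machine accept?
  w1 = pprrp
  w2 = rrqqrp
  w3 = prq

1

w1: Trace: 2 -p-> 0 -p-> 2 -r-> 1 -r-> 2 -p-> 0  → end 0, accepted
w2: Trace: 2 -r-> 1 -r-> 2 -q-> 0 -q-> 2 -r-> 1 -p-> 2  → end 2, rejected
w3: Trace: 2 -p-> 0 -r-> 1 -q-> 2  → end 2, rejected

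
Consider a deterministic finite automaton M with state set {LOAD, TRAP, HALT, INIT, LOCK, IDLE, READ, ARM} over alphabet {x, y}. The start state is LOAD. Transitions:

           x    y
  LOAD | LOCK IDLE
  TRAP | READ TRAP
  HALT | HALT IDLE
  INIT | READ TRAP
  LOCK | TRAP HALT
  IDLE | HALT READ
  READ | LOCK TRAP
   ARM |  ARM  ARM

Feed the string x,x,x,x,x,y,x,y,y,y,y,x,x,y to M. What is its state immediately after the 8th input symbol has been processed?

start at LOAD
read 'x': LOAD → LOCK
read 'x': LOCK → TRAP
read 'x': TRAP → READ
read 'x': READ → LOCK
read 'x': LOCK → TRAP
read 'y': TRAP → TRAP
read 'x': TRAP → READ
read 'y': READ → TRAP
After 8 symbols: TRAP.

TRAP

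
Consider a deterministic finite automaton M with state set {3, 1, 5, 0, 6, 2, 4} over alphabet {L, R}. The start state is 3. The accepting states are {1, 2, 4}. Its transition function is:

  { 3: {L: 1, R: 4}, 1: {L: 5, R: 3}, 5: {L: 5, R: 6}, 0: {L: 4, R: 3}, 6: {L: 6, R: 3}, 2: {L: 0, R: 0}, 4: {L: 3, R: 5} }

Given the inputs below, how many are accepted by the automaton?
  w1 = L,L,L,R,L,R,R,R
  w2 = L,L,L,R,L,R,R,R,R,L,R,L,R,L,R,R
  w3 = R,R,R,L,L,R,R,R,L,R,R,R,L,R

w1: Trace: 3 -L-> 1 -L-> 5 -L-> 5 -R-> 6 -L-> 6 -R-> 3 -R-> 4 -R-> 5  → end 5, rejected
w2: Trace: 3 -L-> 1 -L-> 5 -L-> 5 -R-> 6 -L-> 6 -R-> 3 -R-> 4 -R-> 5 -R-> 6 -L-> 6 -R-> 3 -L-> 1 -R-> 3 -L-> 1 -R-> 3 -R-> 4  → end 4, accepted
w3: Trace: 3 -R-> 4 -R-> 5 -R-> 6 -L-> 6 -L-> 6 -R-> 3 -R-> 4 -R-> 5 -L-> 5 -R-> 6 -R-> 3 -R-> 4 -L-> 3 -R-> 4  → end 4, accepted

2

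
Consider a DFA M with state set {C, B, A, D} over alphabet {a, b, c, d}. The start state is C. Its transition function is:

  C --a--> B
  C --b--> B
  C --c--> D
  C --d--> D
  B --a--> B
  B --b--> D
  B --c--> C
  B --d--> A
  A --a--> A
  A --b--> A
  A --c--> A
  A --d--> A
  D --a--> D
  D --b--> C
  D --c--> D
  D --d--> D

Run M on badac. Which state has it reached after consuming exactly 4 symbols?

A

Trace: C -b-> B -a-> B -d-> A -a-> A
After 4 symbols: A.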